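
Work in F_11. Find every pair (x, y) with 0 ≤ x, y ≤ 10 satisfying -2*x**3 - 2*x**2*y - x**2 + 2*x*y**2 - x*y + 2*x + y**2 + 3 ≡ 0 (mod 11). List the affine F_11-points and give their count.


Affine F_11-points: {(4, 5), (4, 10), (8, 1), (8, 7), (9, 0), (9, 9), (10, 1), (10, 9)}; count = 8.

For each of the 121 pairs (x, y) ∈ F_11², evaluate f(x, y) mod 11. Record the zeros.
  x = 0: [0↦3, 1↦4, 2↦7, 3↦1, 4↦8, 5↦6, 6↦6, 7↦8, 8↦1, 9↦7, 10↦4]  zeros at y ∈ ∅
  x = 1: [0↦2, 1↦2, 2↦8, 3↦9, 4↦5, 5↦7, 6↦4, 7↦7, 8↦5, 9↦9, 10↦8]  zeros at y ∈ ∅
  x = 2: [0↦9, 1↦4, 2↦9, 3↦2, 4↦5, 5↦7, 6↦8, 7↦8, 8↦7, 9↦5, 10↦2]  zeros at y ∈ ∅
  x = 3: [0↦1, 1↦9, 2↦9, 3↦1, 4↦7, 5↦5, 6↦6, 7↦10, 8↦6, 9↦5, 10↦7]  zeros at y ∈ ∅
  x = 4: [0↦10, 1↦5, 2↦7, 3↦5, 4↦10, 5↦0, 6↦8, 7↦1, 8↦1, 9↦8, 10↦0]  zeros at y ∈ {5, 10}
  x = 5: [0↦2, 1↦2, 2↦2, 3↦2, 4↦2, 5↦2, 6↦2, 7↦2, 8↦2, 9↦2, 10↦2]  zeros at y ∈ ∅
  x = 6: [0↦9, 1↦10, 2↦4, 3↦2, 4↦4, 5↦10, 6↦9, 7↦1, 8↦8, 9↦8, 10↦1]  zeros at y ∈ ∅
  x = 7: [0↦8, 1↦6, 2↦1, 3↦4, 4↦4, 5↦1, 6↦6, 7↦8, 8↦7, 9↦3, 10↦7]  zeros at y ∈ ∅
  x = 8: [0↦9, 1↦0, 2↦3, 3↦7, 4↦1, 5↦7, 6↦3, 7↦0, 8↦9, 9↦8, 10↦8]  zeros at y ∈ {1, 7}
  x = 9: [0↦0, 1↦2, 2↦9, 3↦10, 4↦5, 5↦5, 6↦10, 7↦9, 8↦2, 9↦0, 10↦3]  zeros at y ∈ {0, 9}
  x = 10: [0↦2, 1↦0, 2↦7, 3↦1, 4↦4, 5↦5, 6↦4, 7↦1, 8↦7, 9↦0, 10↦2]  zeros at y ∈ {1, 9}
Collecting zeros: affine points = {(4, 5), (4, 10), (8, 1), (8, 7), (9, 0), (9, 9), (10, 1), (10, 9)}.
Total count |C(F_11)_aff| = 8.


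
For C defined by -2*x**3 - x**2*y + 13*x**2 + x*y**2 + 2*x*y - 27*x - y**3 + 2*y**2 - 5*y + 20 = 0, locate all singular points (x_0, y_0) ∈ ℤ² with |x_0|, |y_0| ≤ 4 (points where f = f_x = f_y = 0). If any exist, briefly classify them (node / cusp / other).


Singular points: {(2, 1)}; classification: cusp.

Compute partial derivatives:
  f_x = -6*x**2 - 2*x*y + 26*x + y**2 + 2*y - 27.
  f_y = -x**2 + 2*x*y + 2*x - 3*y**2 + 4*y - 5.
Scan x_0 ∈ {−4, ..., 4}. For each x_0, f_y(x_0, y) is a polynomial in y; find its integer roots y ∈ {−4, ..., 4}, then test f_x and f at those candidates.
  x = -4: f_y(-4, y) = -3*y**2 - 4*y - 29; no integer root y with |y| ≤ 4.
  x = -3: f_y(-3, y) = -3*y**2 - 2*y - 20; no integer root y with |y| ≤ 4.
  x = -2: f_y(-2, y) = -3*y**2 - 13; no integer root y with |y| ≤ 4.
  x = -1: f_y(-1, y) = -3*y**2 + 2*y - 8; no integer root y with |y| ≤ 4.
  x = 0: f_y(0, y) = -3*y**2 + 4*y - 5; no integer root y with |y| ≤ 4.
  x = 1: f_y(1, y) = -3*y**2 + 6*y - 4; no integer root y with |y| ≤ 4.
  x = 2: f_y(2, y) = -3*y**2 + 8*y - 5; vanishes at y ∈ {1}. (2, 1): f_x = 0, f = 0 — SINGULAR.
  x = 3: f_y(3, y) = -3*y**2 + 10*y - 8; vanishes at y ∈ {2}. (3, 2): f_x = -7 ≠ 0.
  x = 4: f_y(4, y) = -3*y**2 + 12*y - 13; no integer root y with |y| ≤ 4.
Only singular point on the grid: (2, 1).
Classify: substitute x = 2 + u, y = 1 + v and expand: f = -2*u**3 - u**2*v + u*v**2 - v**3 + v**2.
No constant or linear terms (consistent with a singular point). Quadratic part: v**2. Cubic part: -2*u**3 - u**2*v + u*v**2 - v**3.
The quadratic part v**2 is a perfect square, so there is a single (double) tangent line v = 0, i.e. y = 1. Restricting the cubic part to that line (v = 0) leaves -2*u**3 ≠ 0, so f is not divisible by v and the branch is v² ≈ 2*u**3 to lowest order — this is a cusp.
Classification: cusp.


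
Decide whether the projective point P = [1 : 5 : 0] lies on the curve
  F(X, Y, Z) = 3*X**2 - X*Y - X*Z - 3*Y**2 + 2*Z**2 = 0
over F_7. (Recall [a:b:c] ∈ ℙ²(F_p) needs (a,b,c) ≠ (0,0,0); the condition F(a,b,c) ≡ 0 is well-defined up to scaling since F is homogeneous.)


F(1,5,0) ≡ 0 (mod 7); P is on the curve.

Evaluate F(1, 5, 0) term-by-term (mod 7).
  3*X**2 ↦ 3·1·1·1 = 3
  -X*Y ↦ -1·1·5·1 = -5
  -X*Z ↦ -1·1·1·0 = 0
  -3*Y**2 ↦ -3·1·25·1 = -75
  2*Z**2 ↦ 2·1·1·0 = 0
Sum: F(1, 5, 0) = (3) + (-5) + (0) + (-75) + (0) = -77.
Reducing mod 7: -77 ≡ 0 (mod 7).
Since F(a, b, c) ≡ 0 (mod 7), P lies on the curve.


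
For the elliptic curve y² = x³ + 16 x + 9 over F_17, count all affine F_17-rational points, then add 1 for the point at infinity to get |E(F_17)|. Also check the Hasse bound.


Affine points = {(0, 3), (0, 14), (1, 3), (1, 14), (2, 7), (2, 10), (3, 4), (3, 13), (4, 1), (4, 16), (6, 7), (6, 10), (9, 7), (9, 10), (10, 8), (10, 9), (12, 5), (12, 12), (13, 0), (14, 6), (14, 11), (16, 3), (16, 14)}; affine count = 23; |E(F_17)| = 24.

Discriminant check: Δ ∝ 4a³ + 27b² = 4·16³ + 27·9² = 4·4096 + 27·81 ≡ 7 (mod 17). Nonzero ⇒ E is nonsingular.
For each x ∈ F_17, compute rhs = x³ + 16·x + 9 mod 17, then count y ∈ F_17 with y² ≡ rhs.
  x = 0: rhs = 9, matching y values: 3, 14 (2 points).
  x = 1: rhs = 9, matching y values: 3, 14 (2 points).
  x = 2: rhs = 15, matching y values: 7, 10 (2 points).
  x = 3: rhs = 16, matching y values: 4, 13 (2 points).
  x = 4: rhs = 1, matching y values: 1, 16 (2 points).
  x = 5: rhs = 10, matching y values: none (0 points).
  x = 6: rhs = 15, matching y values: 7, 10 (2 points).
  x = 7: rhs = 5, matching y values: none (0 points).
  x = 8: rhs = 3, matching y values: none (0 points).
  x = 9: rhs = 15, matching y values: 7, 10 (2 points).
  x = 10: rhs = 13, matching y values: 8, 9 (2 points).
  x = 11: rhs = 3, matching y values: none (0 points).
  x = 12: rhs = 8, matching y values: 5, 12 (2 points).
  x = 13: rhs = 0, matching y values: 0 (1 points).
  x = 14: rhs = 2, matching y values: 6, 11 (2 points).
  x = 15: rhs = 3, matching y values: none (0 points).
  x = 16: rhs = 9, matching y values: 3, 14 (2 points).
Total affine count: 23.
Full point count |E(F_17)| = 23 + 1 = 24.
Hasse bound: |24 − (17+1)| = |6| = 6 ≤ 2√17 ≈ 8.2462 ✓.


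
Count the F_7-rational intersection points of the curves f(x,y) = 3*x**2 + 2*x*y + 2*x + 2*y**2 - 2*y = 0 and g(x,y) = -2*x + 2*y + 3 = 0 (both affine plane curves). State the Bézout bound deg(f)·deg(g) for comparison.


Common zeros: {(2, 4)}; count = 1; Bézout bound = 2.

deg(f) = 2, deg(g) = 1, so Bézout bound = 2.
Scan x ∈ F_7. For each x, list the y ∈ F_7 with f(x, y) ≡ 0 and those with g(x, y) ≡ 0 (mod 7); the common zeros in that column are the intersection.
  x = 0: f ≡ 0 at y ∈ {0, 1}; g ≡ 0 at y ∈ {2}; common: ∅.
  x = 1: f ≡ 0 at y ∈ {1, 6}; g ≡ 0 at y ∈ {3}; common: ∅.
  x = 2: f ≡ 0 at y ∈ {2, 4}; g ≡ 0 at y ∈ {4}; common: {4}.
  x = 3: f ≡ 0 at y ∈ {2, 3}; g ≡ 0 at y ∈ {5}; common: ∅.
  x = 4: f ≡ 0 at y ∈ {0, 4}; g ≡ 0 at y ∈ {6}; common: ∅.
  x = 5: f ≡ 0 at y ∈ {5}; g ≡ 0 at y ∈ {0}; common: ∅.
  x = 6: f ≡ 0 at y ∈ {3, 6}; g ≡ 0 at y ∈ {1}; common: ∅.
Collecting: common zeros = {(2, 4)}, so the count is 1.
Comparison with the Bézout bound: 1 ≤ 2 = deg(f)·deg(g), as expected for curves with no common component (the affine F_7-count falls short of the bound because intersections may lie at infinity, over extension fields, or carry multiplicity).


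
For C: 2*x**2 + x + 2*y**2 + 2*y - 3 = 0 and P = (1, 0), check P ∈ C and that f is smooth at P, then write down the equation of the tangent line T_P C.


Tangent line at P: 5*x + 2*y - 5 = 0.

Step 1: f(1, 0) = 0, so P lies on C.
Step 2: partial derivatives
  f_x(x, y) = 4*x + 1, f_y(x, y) = 4*y + 2.
  f_x(P) = 5, f_y(P) = 2 (gradient nonzero, so P is smooth).
Step 3: tangent line at P: 5·(x − 1) + 2·(y − 0) = 0.
Expanding: 5*x + 2*y - 5 = 0.


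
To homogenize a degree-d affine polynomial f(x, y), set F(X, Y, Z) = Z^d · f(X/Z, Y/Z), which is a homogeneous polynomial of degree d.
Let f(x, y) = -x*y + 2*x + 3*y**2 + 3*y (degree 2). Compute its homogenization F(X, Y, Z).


F(X, Y, Z) = -X*Y + 2*X*Z + 3*Y**2 + 3*Y*Z

deg(f) = 2.
Substitute x = X/Z, y = Y/Z into f, then multiply by Z^2.
  monomial -1·x^1·y^1 ↦ -1·X^1·Y^1·Z^0.
  monomial 2·x^1·y^0 ↦ 2·X^1·Y^0·Z^1.
  monomial 3·x^0·y^2 ↦ 3·X^0·Y^2·Z^0.
  monomial 3·x^0·y^1 ↦ 3·X^0·Y^1·Z^1.
Collecting: F(X, Y, Z) = -X*Y + 2*X*Z + 3*Y**2 + 3*Y*Z.


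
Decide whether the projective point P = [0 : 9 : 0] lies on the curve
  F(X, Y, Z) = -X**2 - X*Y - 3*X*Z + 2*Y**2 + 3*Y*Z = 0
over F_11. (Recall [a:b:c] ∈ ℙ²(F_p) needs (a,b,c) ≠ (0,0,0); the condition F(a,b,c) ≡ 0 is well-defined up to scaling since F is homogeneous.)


F(0,9,0) ≡ 8 (mod 11); P is NOT on the curve.

Evaluate F(0, 9, 0) term-by-term (mod 11).
  -X**2 ↦ -1·0·1·1 = 0
  -X*Y ↦ -1·0·9·1 = 0
  -3*X*Z ↦ -3·0·1·0 = 0
  2*Y**2 ↦ 2·1·81·1 = 162
  3*Y*Z ↦ 3·1·9·0 = 0
Sum: F(0, 9, 0) = (0) + (0) + (0) + (162) + (0) = 162.
Reducing mod 11: 162 ≡ 8 (mod 11).
Since F(a, b, c) ≡ 8 ≠ 0 (mod 11), P does NOT lie on the curve.


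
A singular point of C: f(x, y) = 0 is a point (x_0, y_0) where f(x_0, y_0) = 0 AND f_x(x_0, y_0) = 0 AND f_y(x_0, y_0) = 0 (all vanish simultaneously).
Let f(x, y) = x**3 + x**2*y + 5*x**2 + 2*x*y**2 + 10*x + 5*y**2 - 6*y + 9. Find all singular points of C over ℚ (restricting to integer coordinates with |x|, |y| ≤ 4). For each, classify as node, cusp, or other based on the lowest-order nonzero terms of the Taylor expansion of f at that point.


Singular points: {(-2, 1)}; classification: cusp.

Compute partial derivatives:
  f_x = 3*x**2 + 2*x*y + 10*x + 2*y**2 + 10.
  f_y = x**2 + 4*x*y + 10*y - 6.
Scan x_0 ∈ {−4, ..., 4}. For each x_0, f_y(x_0, y) is a polynomial in y; find its integer roots y ∈ {−4, ..., 4}, then test f_x and f at those candidates.
  x = -4: f_y(-4, y) = 10 - 6*y; no integer root y with |y| ≤ 4.
  x = -3: f_y(-3, y) = 3 - 2*y; no integer root y with |y| ≤ 4.
  x = -2: f_y(-2, y) = 2*y - 2; vanishes at y ∈ {1}. (-2, 1): f_x = 0, f = 0 — SINGULAR.
  x = -1: f_y(-1, y) = 6*y - 5; no integer root y with |y| ≤ 4.
  x = 0: f_y(0, y) = 10*y - 6; no integer root y with |y| ≤ 4.
  x = 1: f_y(1, y) = 14*y - 5; no integer root y with |y| ≤ 4.
  x = 2: f_y(2, y) = 18*y - 2; no integer root y with |y| ≤ 4.
  x = 3: f_y(3, y) = 22*y + 3; no integer root y with |y| ≤ 4.
  x = 4: f_y(4, y) = 26*y + 10; no integer root y with |y| ≤ 4.
Only singular point on the grid: (-2, 1).
Classify: substitute x = -2 + u, y = 1 + v and expand: f = u**3 + u**2*v + 2*u*v**2 + v**2.
No constant or linear terms (consistent with a singular point). Quadratic part: v**2. Cubic part: u**3 + u**2*v + 2*u*v**2.
The quadratic part v**2 is a perfect square, so there is a single (double) tangent line v = 0, i.e. y = 1. Restricting the cubic part to that line (v = 0) leaves u**3 ≠ 0, so f is not divisible by v and the branch is v² ≈ -u**3 to lowest order — this is a cusp.
Classification: cusp.


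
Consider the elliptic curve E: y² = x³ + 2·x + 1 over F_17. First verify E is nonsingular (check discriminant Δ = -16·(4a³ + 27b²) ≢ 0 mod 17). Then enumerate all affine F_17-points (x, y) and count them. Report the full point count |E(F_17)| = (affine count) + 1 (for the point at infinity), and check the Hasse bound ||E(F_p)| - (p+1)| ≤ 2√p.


Affine points = {(0, 1), (0, 16), (1, 2), (1, 15), (2, 8), (2, 9), (3, 0), (5, 0), (6, 5), (6, 12), (7, 1), (7, 16), (8, 6), (8, 11), (9, 0), (10, 1), (10, 16), (12, 6), (12, 11), (14, 6), (14, 11), (16, 7), (16, 10)}; affine count = 23; |E(F_17)| = 24.

Discriminant check: Δ ∝ 4a³ + 27b² = 4·2³ + 27·1² = 4·8 + 27·1 ≡ 8 (mod 17). Nonzero ⇒ E is nonsingular.
For each x ∈ F_17, compute rhs = x³ + 2·x + 1 mod 17, then count y ∈ F_17 with y² ≡ rhs.
  x = 0: rhs = 1, matching y values: 1, 16 (2 points).
  x = 1: rhs = 4, matching y values: 2, 15 (2 points).
  x = 2: rhs = 13, matching y values: 8, 9 (2 points).
  x = 3: rhs = 0, matching y values: 0 (1 points).
  x = 4: rhs = 5, matching y values: none (0 points).
  x = 5: rhs = 0, matching y values: 0 (1 points).
  x = 6: rhs = 8, matching y values: 5, 12 (2 points).
  x = 7: rhs = 1, matching y values: 1, 16 (2 points).
  x = 8: rhs = 2, matching y values: 6, 11 (2 points).
  x = 9: rhs = 0, matching y values: 0 (1 points).
  x = 10: rhs = 1, matching y values: 1, 16 (2 points).
  x = 11: rhs = 11, matching y values: none (0 points).
  x = 12: rhs = 2, matching y values: 6, 11 (2 points).
  x = 13: rhs = 14, matching y values: none (0 points).
  x = 14: rhs = 2, matching y values: 6, 11 (2 points).
  x = 15: rhs = 6, matching y values: none (0 points).
  x = 16: rhs = 15, matching y values: 7, 10 (2 points).
Total affine count: 23.
Full point count |E(F_17)| = 23 + 1 = 24.
Hasse bound: |24 − (17+1)| = |6| = 6 ≤ 2√17 ≈ 8.2462 ✓.


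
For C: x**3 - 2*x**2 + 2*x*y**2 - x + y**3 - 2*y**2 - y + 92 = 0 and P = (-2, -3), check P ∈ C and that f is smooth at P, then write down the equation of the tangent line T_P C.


Tangent line at P: 37*x + 62*y + 260 = 0.

Step 1: f(-2, -3) = 0, so P lies on C.
Step 2: partial derivatives
  f_x(x, y) = 3*x**2 - 4*x + 2*y**2 - 1, f_y(x, y) = 4*x*y + 3*y**2 - 4*y - 1.
  f_x(P) = 37, f_y(P) = 62 (gradient nonzero, so P is smooth).
Step 3: tangent line at P: 37·(x − -2) + 62·(y − -3) = 0.
Expanding: 37*x + 62*y + 260 = 0.


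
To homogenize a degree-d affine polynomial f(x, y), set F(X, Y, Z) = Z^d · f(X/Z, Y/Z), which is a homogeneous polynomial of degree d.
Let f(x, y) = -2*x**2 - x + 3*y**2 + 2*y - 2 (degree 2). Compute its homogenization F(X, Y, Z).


F(X, Y, Z) = -2*X**2 - X*Z + 3*Y**2 + 2*Y*Z - 2*Z**2

deg(f) = 2.
Substitute x = X/Z, y = Y/Z into f, then multiply by Z^2.
  monomial -2·x^2·y^0 ↦ -2·X^2·Y^0·Z^0.
  monomial -1·x^1·y^0 ↦ -1·X^1·Y^0·Z^1.
  monomial 3·x^0·y^2 ↦ 3·X^0·Y^2·Z^0.
  monomial 2·x^0·y^1 ↦ 2·X^0·Y^1·Z^1.
  monomial -2·x^0·y^0 ↦ -2·X^0·Y^0·Z^2.
Collecting: F(X, Y, Z) = -2*X**2 - X*Z + 3*Y**2 + 2*Y*Z - 2*Z**2.


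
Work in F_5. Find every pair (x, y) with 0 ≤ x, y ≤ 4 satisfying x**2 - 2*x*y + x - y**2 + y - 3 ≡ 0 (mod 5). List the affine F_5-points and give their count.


Affine F_5-points: {(0, 2), (0, 4), (2, 3), (2, 4), (3, 2), (3, 3)}; count = 6.

For each of the 25 pairs (x, y) ∈ F_5², evaluate f(x, y) mod 5. Record the zeros.
  x = 0: [0↦2, 1↦2, 2↦0, 3↦1, 4↦0]  zeros at y ∈ {2, 4}
  x = 1: [0↦4, 1↦2, 2↦3, 3↦2, 4↦4]  zeros at y ∈ ∅
  x = 2: [0↦3, 1↦4, 2↦3, 3↦0, 4↦0]  zeros at y ∈ {3, 4}
  x = 3: [0↦4, 1↦3, 2↦0, 3↦0, 4↦3]  zeros at y ∈ {2, 3}
  x = 4: [0↦2, 1↦4, 2↦4, 3↦2, 4↦3]  zeros at y ∈ ∅
Collecting zeros: affine points = {(0, 2), (0, 4), (2, 3), (2, 4), (3, 2), (3, 3)}.
Total count |C(F_5)_aff| = 6.


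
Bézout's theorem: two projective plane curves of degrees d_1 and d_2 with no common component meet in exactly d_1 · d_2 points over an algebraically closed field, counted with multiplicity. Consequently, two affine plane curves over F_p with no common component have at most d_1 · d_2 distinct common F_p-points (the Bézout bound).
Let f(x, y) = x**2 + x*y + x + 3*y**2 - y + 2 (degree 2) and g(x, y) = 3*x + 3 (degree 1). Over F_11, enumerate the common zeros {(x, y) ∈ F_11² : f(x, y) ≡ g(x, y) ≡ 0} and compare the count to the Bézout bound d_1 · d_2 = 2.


Common zeros: ∅; count = 0; Bézout bound = 2.

deg(f) = 2, deg(g) = 1, so Bézout bound = 2.
Scan x ∈ F_11. For each x, list the y ∈ F_11 with f(x, y) ≡ 0 and those with g(x, y) ≡ 0 (mod 11); the common zeros in that column are the intersection.
  x = 0: f ≡ 0 at y ∈ ∅; g ≡ 0 at y ∈ ∅; common: ∅.
  x = 1: f ≡ 0 at y ∈ ∅; g ≡ 0 at y ∈ ∅; common: ∅.
  x = 2: f ≡ 0 at y ∈ {2, 5}; g ≡ 0 at y ∈ ∅; common: ∅.
  x = 3: f ≡ 0 at y ∈ {5, 9}; g ≡ 0 at y ∈ ∅; common: ∅.
  x = 4: f ≡ 0 at y ∈ {0, 10}; g ≡ 0 at y ∈ ∅; common: ∅.
  x = 5: f ≡ 0 at y ∈ ∅; g ≡ 0 at y ∈ ∅; common: ∅.
  x = 6: f ≡ 0 at y ∈ {0, 2}; g ≡ 0 at y ∈ ∅; common: ∅.
  x = 7: f ≡ 0 at y ∈ {10}; g ≡ 0 at y ∈ ∅; common: ∅.
  x = 8: f ≡ 0 at y ∈ ∅; g ≡ 0 at y ∈ ∅; common: ∅.
  x = 9: f ≡ 0 at y ∈ {3, 9}; g ≡ 0 at y ∈ ∅; common: ∅.
  x = 10: f ≡ 0 at y ∈ ∅; g ≡ 0 at y ∈ {0, 1, 2, 3, 4, 5, 6, 7, 8, 9, 10}; common: ∅.
Collecting: common zeros = ∅, so the count is 0.
Comparison with the Bézout bound: 0 ≤ 2 = deg(f)·deg(g), as expected for curves with no common component (the affine F_11-count falls short of the bound because intersections may lie at infinity, over extension fields, or carry multiplicity).


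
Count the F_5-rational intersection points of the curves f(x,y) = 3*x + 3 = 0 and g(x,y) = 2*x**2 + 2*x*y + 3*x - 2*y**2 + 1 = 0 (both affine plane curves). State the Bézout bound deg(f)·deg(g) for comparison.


Common zeros: {(4, 0), (4, 4)}; count = 2; Bézout bound = 2.

deg(f) = 1, deg(g) = 2, so Bézout bound = 2.
Scan x ∈ F_5. For each x, list the y ∈ F_5 with f(x, y) ≡ 0 and those with g(x, y) ≡ 0 (mod 5); the common zeros in that column are the intersection.
  x = 0: f ≡ 0 at y ∈ ∅; g ≡ 0 at y ∈ ∅; common: ∅.
  x = 1: f ≡ 0 at y ∈ ∅; g ≡ 0 at y ∈ ∅; common: ∅.
  x = 2: f ≡ 0 at y ∈ ∅; g ≡ 0 at y ∈ {0, 2}; common: ∅.
  x = 3: f ≡ 0 at y ∈ ∅; g ≡ 0 at y ∈ {4}; common: ∅.
  x = 4: f ≡ 0 at y ∈ {0, 1, 2, 3, 4}; g ≡ 0 at y ∈ {0, 4}; common: {0, 4}.
Collecting: common zeros = {(4, 0), (4, 4)}, so the count is 2.
Comparison with the Bézout bound: 2 ≤ 2 = deg(f)·deg(g), as expected for curves with no common component (the bound is attained).


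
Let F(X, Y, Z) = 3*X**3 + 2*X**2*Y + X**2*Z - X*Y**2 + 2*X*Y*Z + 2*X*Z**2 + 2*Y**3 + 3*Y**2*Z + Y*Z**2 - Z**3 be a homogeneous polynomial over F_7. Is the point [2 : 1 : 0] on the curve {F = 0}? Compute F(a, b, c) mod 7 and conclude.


F(2,1,0) ≡ 4 (mod 7); P is NOT on the curve.

Evaluate F(2, 1, 0) term-by-term (mod 7).
  3*X**3 ↦ 3·8·1·1 = 24
  2*X**2*Y ↦ 2·4·1·1 = 8
  X**2*Z ↦ 1·4·1·0 = 0
  -X*Y**2 ↦ -1·2·1·1 = -2
  2*X*Y*Z ↦ 2·2·1·0 = 0
  2*X*Z**2 ↦ 2·2·1·0 = 0
  2*Y**3 ↦ 2·1·1·1 = 2
  3*Y**2*Z ↦ 3·1·1·0 = 0
  Y*Z**2 ↦ 1·1·1·0 = 0
  -Z**3 ↦ -1·1·1·0 = 0
Sum: F(2, 1, 0) = (24) + (8) + (0) + (-2) + (0) + (0) + (2) + (0) + (0) + (0) = 32.
Reducing mod 7: 32 ≡ 4 (mod 7).
Since F(a, b, c) ≡ 4 ≠ 0 (mod 7), P does NOT lie on the curve.


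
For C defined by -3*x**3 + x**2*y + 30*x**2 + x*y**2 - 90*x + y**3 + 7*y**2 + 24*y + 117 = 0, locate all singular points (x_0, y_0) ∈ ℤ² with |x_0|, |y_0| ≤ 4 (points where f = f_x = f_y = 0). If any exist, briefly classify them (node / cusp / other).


Singular points: {(3, -3)}; classification: cusp.

Compute partial derivatives:
  f_x = -9*x**2 + 2*x*y + 60*x + y**2 - 90.
  f_y = x**2 + 2*x*y + 3*y**2 + 14*y + 24.
Scan x_0 ∈ {−4, ..., 4}. For each x_0, f_y(x_0, y) is a polynomial in y; find its integer roots y ∈ {−4, ..., 4}, then test f_x and f at those candidates.
  x = -4: f_y(-4, y) = 3*y**2 + 6*y + 40; no integer root y with |y| ≤ 4.
  x = -3: f_y(-3, y) = 3*y**2 + 8*y + 33; no integer root y with |y| ≤ 4.
  x = -2: f_y(-2, y) = 3*y**2 + 10*y + 28; no integer root y with |y| ≤ 4.
  x = -1: f_y(-1, y) = 3*y**2 + 12*y + 25; no integer root y with |y| ≤ 4.
  x = 0: f_y(0, y) = 3*y**2 + 14*y + 24; no integer root y with |y| ≤ 4.
  x = 1: f_y(1, y) = 3*y**2 + 16*y + 25; no integer root y with |y| ≤ 4.
  x = 2: f_y(2, y) = 3*y**2 + 18*y + 28; no integer root y with |y| ≤ 4.
  x = 3: f_y(3, y) = 3*y**2 + 20*y + 33; vanishes at y ∈ {-3}. (3, -3): f_x = 0, f = 0 — SINGULAR.
  x = 4: f_y(4, y) = 3*y**2 + 22*y + 40; vanishes at y ∈ {-4}. (4, -4): f_x = -10 ≠ 0.
Only singular point on the grid: (3, -3).
Classify: substitute x = 3 + u, y = -3 + v and expand: f = -3*u**3 + u**2*v + u*v**2 + v**3 + v**2.
No constant or linear terms (consistent with a singular point). Quadratic part: v**2. Cubic part: -3*u**3 + u**2*v + u*v**2 + v**3.
The quadratic part v**2 is a perfect square, so there is a single (double) tangent line v = 0, i.e. y = -3. Restricting the cubic part to that line (v = 0) leaves -3*u**3 ≠ 0, so f is not divisible by v and the branch is v² ≈ 3*u**3 to lowest order — this is a cusp.
Classification: cusp.


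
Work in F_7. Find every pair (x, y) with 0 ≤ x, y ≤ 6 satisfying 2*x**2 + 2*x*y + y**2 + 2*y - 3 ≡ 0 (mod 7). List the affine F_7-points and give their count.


Affine F_7-points: {(0, 1), (0, 4), (2, 2), (2, 6), (3, 2), (3, 4), (6, 1), (6, 6)}; count = 8.

For each of the 49 pairs (x, y) ∈ F_7², evaluate f(x, y) mod 7. Record the zeros.
  x = 0: [0↦4, 1↦0, 2↦5, 3↦5, 4↦0, 5↦4, 6↦3]  zeros at y ∈ {1, 4}
  x = 1: [0↦6, 1↦4, 2↦4, 3↦6, 4↦3, 5↦2, 6↦3]  zeros at y ∈ ∅
  x = 2: [0↦5, 1↦5, 2↦0, 3↦4, 4↦3, 5↦4, 6↦0]  zeros at y ∈ {2, 6}
  x = 3: [0↦1, 1↦3, 2↦0, 3↦6, 4↦0, 5↦3, 6↦1]  zeros at y ∈ {2, 4}
  x = 4: [0↦1, 1↦5, 2↦4, 3↦5, 4↦1, 5↦6, 6↦6]  zeros at y ∈ ∅
  x = 5: [0↦5, 1↦4, 2↦5, 3↦1, 4↦6, 5↦6, 6↦1]  zeros at y ∈ ∅
  x = 6: [0↦6, 1↦0, 2↦3, 3↦1, 4↦1, 5↦3, 6↦0]  zeros at y ∈ {1, 6}
Collecting zeros: affine points = {(0, 1), (0, 4), (2, 2), (2, 6), (3, 2), (3, 4), (6, 1), (6, 6)}.
Total count |C(F_7)_aff| = 8.


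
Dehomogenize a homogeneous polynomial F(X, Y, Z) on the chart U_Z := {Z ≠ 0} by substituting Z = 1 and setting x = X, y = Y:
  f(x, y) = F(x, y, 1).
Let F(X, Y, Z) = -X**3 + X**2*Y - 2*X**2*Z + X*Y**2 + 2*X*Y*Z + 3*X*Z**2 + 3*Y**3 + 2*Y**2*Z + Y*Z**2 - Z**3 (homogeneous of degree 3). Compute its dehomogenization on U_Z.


f(x, y) = -x**3 + x**2*y - 2*x**2 + x*y**2 + 2*x*y + 3*x + 3*y**3 + 2*y**2 + y - 1

On U_Z we set Z = 1. Each monomial c·X^i·Y^j·Z^k in F becomes c·x^i·y^j·1^k = c·x^i·y^j.
Substituting Z = 1: F(X, Y, 1) = -x**3 + x**2*y - 2*x**2 + x*y**2 + 2*x*y + 3*x + 3*y**3 + 2*y**2 + y - 1.
Note: deg(f) ≤ deg(F) = 3; strict inequality happens when F is divisible by Z (lost terms).


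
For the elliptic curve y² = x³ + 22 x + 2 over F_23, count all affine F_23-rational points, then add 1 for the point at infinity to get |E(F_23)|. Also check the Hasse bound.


Affine points = {(0, 5), (0, 18), (1, 5), (1, 18), (2, 10), (2, 13), (3, 7), (3, 16), (4, 4), (4, 19), (7, 4), (7, 19), (8, 0), (9, 3), (9, 20), (10, 7), (10, 16), (12, 4), (12, 19), (13, 1), (13, 22), (14, 8), (14, 15), (15, 2), (15, 21), (20, 1), (20, 22), (22, 5), (22, 18)}; affine count = 29; |E(F_23)| = 30.

Discriminant check: Δ ∝ 4a³ + 27b² = 4·22³ + 27·2² = 4·10648 + 27·4 ≡ 12 (mod 23). Nonzero ⇒ E is nonsingular.
For each x ∈ F_23, compute rhs = x³ + 22·x + 2 mod 23, then count y ∈ F_23 with y² ≡ rhs.
  x = 0: rhs = 2, matching y values: 5, 18 (2 points).
  x = 1: rhs = 2, matching y values: 5, 18 (2 points).
  x = 2: rhs = 8, matching y values: 10, 13 (2 points).
  x = 3: rhs = 3, matching y values: 7, 16 (2 points).
  x = 4: rhs = 16, matching y values: 4, 19 (2 points).
  x = 5: rhs = 7, matching y values: none (0 points).
  x = 6: rhs = 5, matching y values: none (0 points).
  x = 7: rhs = 16, matching y values: 4, 19 (2 points).
  x = 8: rhs = 0, matching y values: 0 (1 points).
  x = 9: rhs = 9, matching y values: 3, 20 (2 points).
  x = 10: rhs = 3, matching y values: 7, 16 (2 points).
  x = 11: rhs = 11, matching y values: none (0 points).
  x = 12: rhs = 16, matching y values: 4, 19 (2 points).
  x = 13: rhs = 1, matching y values: 1, 22 (2 points).
  x = 14: rhs = 18, matching y values: 8, 15 (2 points).
  x = 15: rhs = 4, matching y values: 2, 21 (2 points).
  x = 16: rhs = 11, matching y values: none (0 points).
  x = 17: rhs = 22, matching y values: none (0 points).
  x = 18: rhs = 20, matching y values: none (0 points).
  x = 19: rhs = 11, matching y values: none (0 points).
  x = 20: rhs = 1, matching y values: 1, 22 (2 points).
  x = 21: rhs = 19, matching y values: none (0 points).
  x = 22: rhs = 2, matching y values: 5, 18 (2 points).
Total affine count: 29.
Full point count |E(F_23)| = 29 + 1 = 30.
Hasse bound: |30 − (23+1)| = |6| = 6 ≤ 2√23 ≈ 9.5917 ✓.


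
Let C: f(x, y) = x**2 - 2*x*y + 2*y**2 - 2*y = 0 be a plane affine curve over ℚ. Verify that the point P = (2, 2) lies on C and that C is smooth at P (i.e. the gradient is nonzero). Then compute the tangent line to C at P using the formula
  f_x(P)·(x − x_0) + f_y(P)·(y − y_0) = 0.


Tangent line at P: 2*y - 4 = 0.

Step 1: f(2, 2) = 0, so P lies on C.
Step 2: partial derivatives
  f_x(x, y) = 2*x - 2*y, f_y(x, y) = -2*x + 4*y - 2.
  f_x(P) = 0, f_y(P) = 2 (gradient nonzero, so P is smooth).
Step 3: tangent line at P: 0·(x − 2) + 2·(y − 2) = 0.
Expanding: 2*y - 4 = 0.


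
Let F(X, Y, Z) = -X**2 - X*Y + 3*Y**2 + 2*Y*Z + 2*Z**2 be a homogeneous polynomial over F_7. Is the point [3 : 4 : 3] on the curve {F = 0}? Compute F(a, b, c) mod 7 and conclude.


F(3,4,3) ≡ 6 (mod 7); P is NOT on the curve.

Evaluate F(3, 4, 3) term-by-term (mod 7).
  -X**2 ↦ -1·9·1·1 = -9
  -X*Y ↦ -1·3·4·1 = -12
  3*Y**2 ↦ 3·1·16·1 = 48
  2*Y*Z ↦ 2·1·4·3 = 24
  2*Z**2 ↦ 2·1·1·9 = 18
Sum: F(3, 4, 3) = (-9) + (-12) + (48) + (24) + (18) = 69.
Reducing mod 7: 69 ≡ 6 (mod 7).
Since F(a, b, c) ≡ 6 ≠ 0 (mod 7), P does NOT lie on the curve.


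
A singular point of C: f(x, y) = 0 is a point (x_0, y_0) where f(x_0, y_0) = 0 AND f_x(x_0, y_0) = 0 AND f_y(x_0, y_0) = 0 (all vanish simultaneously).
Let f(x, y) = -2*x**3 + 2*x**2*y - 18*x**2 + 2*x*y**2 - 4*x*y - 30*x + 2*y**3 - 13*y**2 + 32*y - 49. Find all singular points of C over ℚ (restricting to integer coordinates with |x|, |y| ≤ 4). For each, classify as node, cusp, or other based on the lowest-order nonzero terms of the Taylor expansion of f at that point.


Singular points: {(-2, 3)}; classification: cusp.

Compute partial derivatives:
  f_x = -6*x**2 + 4*x*y - 36*x + 2*y**2 - 4*y - 30.
  f_y = 2*x**2 + 4*x*y - 4*x + 6*y**2 - 26*y + 32.
Scan x_0 ∈ {−4, ..., 4}. For each x_0, f_y(x_0, y) is a polynomial in y; find its integer roots y ∈ {−4, ..., 4}, then test f_x and f at those candidates.
  x = -4: f_y(-4, y) = 6*y**2 - 42*y + 80; no integer root y with |y| ≤ 4.
  x = -3: f_y(-3, y) = 6*y**2 - 38*y + 62; no integer root y with |y| ≤ 4.
  x = -2: f_y(-2, y) = 6*y**2 - 34*y + 48; vanishes at y ∈ {3}. (-2, 3): f_x = 0, f = 0 — SINGULAR.
  x = -1: f_y(-1, y) = 6*y**2 - 30*y + 38; no integer root y with |y| ≤ 4.
  x = 0: f_y(0, y) = 6*y**2 - 26*y + 32; no integer root y with |y| ≤ 4.
  x = 1: f_y(1, y) = 6*y**2 - 22*y + 30; no integer root y with |y| ≤ 4.
  x = 2: f_y(2, y) = 6*y**2 - 18*y + 32; no integer root y with |y| ≤ 4.
  x = 3: f_y(3, y) = 6*y**2 - 14*y + 38; no integer root y with |y| ≤ 4.
  x = 4: f_y(4, y) = 6*y**2 - 10*y + 48; no integer root y with |y| ≤ 4.
Only singular point on the grid: (-2, 3).
Classify: substitute x = -2 + u, y = 3 + v and expand: f = -2*u**3 + 2*u**2*v + 2*u*v**2 + 2*v**3 + v**2.
No constant or linear terms (consistent with a singular point). Quadratic part: v**2. Cubic part: -2*u**3 + 2*u**2*v + 2*u*v**2 + 2*v**3.
The quadratic part v**2 is a perfect square, so there is a single (double) tangent line v = 0, i.e. y = 3. Restricting the cubic part to that line (v = 0) leaves -2*u**3 ≠ 0, so f is not divisible by v and the branch is v² ≈ 2*u**3 to lowest order — this is a cusp.
Classification: cusp.


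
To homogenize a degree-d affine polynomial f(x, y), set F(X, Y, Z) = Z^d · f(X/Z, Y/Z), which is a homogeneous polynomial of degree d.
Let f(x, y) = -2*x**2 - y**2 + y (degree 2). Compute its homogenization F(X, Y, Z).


F(X, Y, Z) = -2*X**2 - Y**2 + Y*Z

deg(f) = 2.
Substitute x = X/Z, y = Y/Z into f, then multiply by Z^2.
  monomial -2·x^2·y^0 ↦ -2·X^2·Y^0·Z^0.
  monomial -1·x^0·y^2 ↦ -1·X^0·Y^2·Z^0.
  monomial 1·x^0·y^1 ↦ 1·X^0·Y^1·Z^1.
Collecting: F(X, Y, Z) = -2*X**2 - Y**2 + Y*Z.


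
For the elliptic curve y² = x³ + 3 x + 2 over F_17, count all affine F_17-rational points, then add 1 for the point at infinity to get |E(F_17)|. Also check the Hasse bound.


Affine points = {(0, 6), (0, 11), (2, 4), (2, 13), (3, 2), (3, 15), (6, 7), (6, 10), (7, 3), (7, 14), (12, 7), (12, 10), (14, 0), (16, 7), (16, 10)}; affine count = 15; |E(F_17)| = 16.

Discriminant check: Δ ∝ 4a³ + 27b² = 4·3³ + 27·2² = 4·27 + 27·4 ≡ 12 (mod 17). Nonzero ⇒ E is nonsingular.
For each x ∈ F_17, compute rhs = x³ + 3·x + 2 mod 17, then count y ∈ F_17 with y² ≡ rhs.
  x = 0: rhs = 2, matching y values: 6, 11 (2 points).
  x = 1: rhs = 6, matching y values: none (0 points).
  x = 2: rhs = 16, matching y values: 4, 13 (2 points).
  x = 3: rhs = 4, matching y values: 2, 15 (2 points).
  x = 4: rhs = 10, matching y values: none (0 points).
  x = 5: rhs = 6, matching y values: none (0 points).
  x = 6: rhs = 15, matching y values: 7, 10 (2 points).
  x = 7: rhs = 9, matching y values: 3, 14 (2 points).
  x = 8: rhs = 11, matching y values: none (0 points).
  x = 9: rhs = 10, matching y values: none (0 points).
  x = 10: rhs = 12, matching y values: none (0 points).
  x = 11: rhs = 6, matching y values: none (0 points).
  x = 12: rhs = 15, matching y values: 7, 10 (2 points).
  x = 13: rhs = 11, matching y values: none (0 points).
  x = 14: rhs = 0, matching y values: 0 (1 points).
  x = 15: rhs = 5, matching y values: none (0 points).
  x = 16: rhs = 15, matching y values: 7, 10 (2 points).
Total affine count: 15.
Full point count |E(F_17)| = 15 + 1 = 16.
Hasse bound: |16 − (17+1)| = |-2| = 2 ≤ 2√17 ≈ 8.2462 ✓.


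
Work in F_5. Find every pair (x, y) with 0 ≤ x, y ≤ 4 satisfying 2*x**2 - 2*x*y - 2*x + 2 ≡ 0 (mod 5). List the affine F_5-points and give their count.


Affine F_5-points: {(1, 1), (2, 4), (3, 4), (4, 2)}; count = 4.

For each of the 25 pairs (x, y) ∈ F_5², evaluate f(x, y) mod 5. Record the zeros.
  x = 0: [0↦2, 1↦2, 2↦2, 3↦2, 4↦2]  zeros at y ∈ ∅
  x = 1: [0↦2, 1↦0, 2↦3, 3↦1, 4↦4]  zeros at y ∈ {1}
  x = 2: [0↦1, 1↦2, 2↦3, 3↦4, 4↦0]  zeros at y ∈ {4}
  x = 3: [0↦4, 1↦3, 2↦2, 3↦1, 4↦0]  zeros at y ∈ {4}
  x = 4: [0↦1, 1↦3, 2↦0, 3↦2, 4↦4]  zeros at y ∈ {2}
Collecting zeros: affine points = {(1, 1), (2, 4), (3, 4), (4, 2)}.
Total count |C(F_5)_aff| = 4.


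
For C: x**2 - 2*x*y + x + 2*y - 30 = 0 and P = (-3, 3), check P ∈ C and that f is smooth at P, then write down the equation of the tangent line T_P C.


Tangent line at P: -11*x + 8*y - 57 = 0.

Step 1: f(-3, 3) = 0, so P lies on C.
Step 2: partial derivatives
  f_x(x, y) = 2*x - 2*y + 1, f_y(x, y) = 2 - 2*x.
  f_x(P) = -11, f_y(P) = 8 (gradient nonzero, so P is smooth).
Step 3: tangent line at P: -11·(x − -3) + 8·(y − 3) = 0.
Expanding: -11*x + 8*y - 57 = 0.


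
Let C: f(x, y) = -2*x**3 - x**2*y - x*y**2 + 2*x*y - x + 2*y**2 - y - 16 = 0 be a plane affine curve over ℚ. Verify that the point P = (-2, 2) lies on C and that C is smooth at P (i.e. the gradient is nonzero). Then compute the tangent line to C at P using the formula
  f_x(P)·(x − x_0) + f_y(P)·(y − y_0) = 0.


Tangent line at P: -17*x + 7*y - 48 = 0.

Step 1: f(-2, 2) = 0, so P lies on C.
Step 2: partial derivatives
  f_x(x, y) = -6*x**2 - 2*x*y - y**2 + 2*y - 1, f_y(x, y) = -x**2 - 2*x*y + 2*x + 4*y - 1.
  f_x(P) = -17, f_y(P) = 7 (gradient nonzero, so P is smooth).
Step 3: tangent line at P: -17·(x − -2) + 7·(y − 2) = 0.
Expanding: -17*x + 7*y - 48 = 0.


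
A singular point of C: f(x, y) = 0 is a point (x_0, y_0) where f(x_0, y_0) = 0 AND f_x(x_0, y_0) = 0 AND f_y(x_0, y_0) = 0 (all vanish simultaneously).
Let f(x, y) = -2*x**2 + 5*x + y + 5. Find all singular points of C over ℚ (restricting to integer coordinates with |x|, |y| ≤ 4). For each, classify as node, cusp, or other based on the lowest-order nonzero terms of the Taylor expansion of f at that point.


No singular points in the scanned grid; C is smooth there.

Compute partial derivatives:
  f_x = 5 - 4*x.
  f_y = 1.
f_y = 1 is a nonzero constant, so f_y never vanishes: no point (x, y) can satisfy f = f_x = f_y = 0. In particular no (x, y) ∈ {−4, ..., 4}² is singular; the curve is smooth.


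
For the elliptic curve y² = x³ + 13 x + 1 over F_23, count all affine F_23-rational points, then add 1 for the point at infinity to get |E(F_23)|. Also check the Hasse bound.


Affine points = {(0, 1), (0, 22), (2, 9), (2, 14), (4, 5), (4, 18), (10, 2), (10, 21), (11, 7), (11, 16), (14, 11), (14, 12), (15, 11), (15, 12), (16, 2), (16, 21), (17, 11), (17, 12), (18, 8), (18, 15), (19, 0), (20, 2), (20, 21), (21, 6), (21, 17)}; affine count = 25; |E(F_23)| = 26.

Discriminant check: Δ ∝ 4a³ + 27b² = 4·13³ + 27·1² = 4·2197 + 27·1 ≡ 6 (mod 23). Nonzero ⇒ E is nonsingular.
For each x ∈ F_23, compute rhs = x³ + 13·x + 1 mod 23, then count y ∈ F_23 with y² ≡ rhs.
  x = 0: rhs = 1, matching y values: 1, 22 (2 points).
  x = 1: rhs = 15, matching y values: none (0 points).
  x = 2: rhs = 12, matching y values: 9, 14 (2 points).
  x = 3: rhs = 21, matching y values: none (0 points).
  x = 4: rhs = 2, matching y values: 5, 18 (2 points).
  x = 5: rhs = 7, matching y values: none (0 points).
  x = 6: rhs = 19, matching y values: none (0 points).
  x = 7: rhs = 21, matching y values: none (0 points).
  x = 8: rhs = 19, matching y values: none (0 points).
  x = 9: rhs = 19, matching y values: none (0 points).
  x = 10: rhs = 4, matching y values: 2, 21 (2 points).
  x = 11: rhs = 3, matching y values: 7, 16 (2 points).
  x = 12: rhs = 22, matching y values: none (0 points).
  x = 13: rhs = 21, matching y values: none (0 points).
  x = 14: rhs = 6, matching y values: 11, 12 (2 points).
  x = 15: rhs = 6, matching y values: 11, 12 (2 points).
  x = 16: rhs = 4, matching y values: 2, 21 (2 points).
  x = 17: rhs = 6, matching y values: 11, 12 (2 points).
  x = 18: rhs = 18, matching y values: 8, 15 (2 points).
  x = 19: rhs = 0, matching y values: 0 (1 points).
  x = 20: rhs = 4, matching y values: 2, 21 (2 points).
  x = 21: rhs = 13, matching y values: 6, 17 (2 points).
  x = 22: rhs = 10, matching y values: none (0 points).
Total affine count: 25.
Full point count |E(F_23)| = 25 + 1 = 26.
Hasse bound: |26 − (23+1)| = |2| = 2 ≤ 2√23 ≈ 9.5917 ✓.


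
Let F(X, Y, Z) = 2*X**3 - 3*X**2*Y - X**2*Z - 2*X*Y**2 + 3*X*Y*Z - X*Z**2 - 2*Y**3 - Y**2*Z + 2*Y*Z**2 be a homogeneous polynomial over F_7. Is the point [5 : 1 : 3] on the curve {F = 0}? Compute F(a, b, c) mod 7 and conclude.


F(5,1,3) ≡ 5 (mod 7); P is NOT on the curve.

Evaluate F(5, 1, 3) term-by-term (mod 7).
  2*X**3 ↦ 2·125·1·1 = 250
  -3*X**2*Y ↦ -3·25·1·1 = -75
  -X**2*Z ↦ -1·25·1·3 = -75
  -2*X*Y**2 ↦ -2·5·1·1 = -10
  3*X*Y*Z ↦ 3·5·1·3 = 45
  -X*Z**2 ↦ -1·5·1·9 = -45
  -2*Y**3 ↦ -2·1·1·1 = -2
  -Y**2*Z ↦ -1·1·1·3 = -3
  2*Y*Z**2 ↦ 2·1·1·9 = 18
Sum: F(5, 1, 3) = (250) + (-75) + (-75) + (-10) + (45) + (-45) + (-2) + (-3) + (18) = 103.
Reducing mod 7: 103 ≡ 5 (mod 7).
Since F(a, b, c) ≡ 5 ≠ 0 (mod 7), P does NOT lie on the curve.


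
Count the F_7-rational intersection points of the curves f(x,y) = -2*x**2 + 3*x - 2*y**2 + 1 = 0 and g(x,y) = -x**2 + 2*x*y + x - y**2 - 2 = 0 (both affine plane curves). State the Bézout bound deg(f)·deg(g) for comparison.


Common zeros: {(4, 1)}; count = 1; Bézout bound = 4.

deg(f) = 2, deg(g) = 2, so Bézout bound = 4.
Scan x ∈ F_7. For each x, list the y ∈ F_7 with f(x, y) ≡ 0 and those with g(x, y) ≡ 0 (mod 7); the common zeros in that column are the intersection.
  x = 0: f ≡ 0 at y ∈ {2, 5}; g ≡ 0 at y ∈ ∅; common: ∅.
  x = 1: f ≡ 0 at y ∈ {1, 6}; g ≡ 0 at y ∈ ∅; common: ∅.
  x = 2: f ≡ 0 at y ∈ ∅; g ≡ 0 at y ∈ {2}; common: ∅.
  x = 3: f ≡ 0 at y ∈ ∅; g ≡ 0 at y ∈ {2, 4}; common: ∅.
  x = 4: f ≡ 0 at y ∈ {1, 6}; g ≡ 0 at y ∈ {0, 1}; common: {1}.
  x = 5: f ≡ 0 at y ∈ {2, 5}; g ≡ 0 at y ∈ ∅; common: ∅.
  x = 6: f ≡ 0 at y ∈ ∅; g ≡ 0 at y ∈ {1, 4}; common: ∅.
Collecting: common zeros = {(4, 1)}, so the count is 1.
Comparison with the Bézout bound: 1 ≤ 4 = deg(f)·deg(g), as expected for curves with no common component (the affine F_7-count falls short of the bound because intersections may lie at infinity, over extension fields, or carry multiplicity).


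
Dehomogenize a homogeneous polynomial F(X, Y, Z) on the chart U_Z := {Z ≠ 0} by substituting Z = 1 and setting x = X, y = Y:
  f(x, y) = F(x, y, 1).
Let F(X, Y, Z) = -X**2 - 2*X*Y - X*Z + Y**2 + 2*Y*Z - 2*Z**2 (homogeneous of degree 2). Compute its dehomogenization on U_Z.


f(x, y) = -x**2 - 2*x*y - x + y**2 + 2*y - 2

On U_Z we set Z = 1. Each monomial c·X^i·Y^j·Z^k in F becomes c·x^i·y^j·1^k = c·x^i·y^j.
Substituting Z = 1: F(X, Y, 1) = -x**2 - 2*x*y - x + y**2 + 2*y - 2.
Note: deg(f) ≤ deg(F) = 2; strict inequality happens when F is divisible by Z (lost terms).


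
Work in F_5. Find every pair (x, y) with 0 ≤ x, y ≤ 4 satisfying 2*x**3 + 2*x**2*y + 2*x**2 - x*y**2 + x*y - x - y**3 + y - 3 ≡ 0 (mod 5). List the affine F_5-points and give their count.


Affine F_5-points: {(1, 0), (2, 2), (3, 2), (4, 1)}; count = 4.

For each of the 25 pairs (x, y) ∈ F_5², evaluate f(x, y) mod 5. Record the zeros.
  x = 0: [0↦2, 1↦2, 2↦1, 3↦3, 4↦2]  zeros at y ∈ ∅
  x = 1: [0↦0, 1↦2, 2↦1, 3↦1, 4↦1]  zeros at y ∈ {0}
  x = 2: [0↦4, 1↦2, 2↦0, 3↦2, 4↦2]  zeros at y ∈ {2}
  x = 3: [0↦1, 1↦4, 2↦0, 3↦3, 4↦2]  zeros at y ∈ {2}
  x = 4: [0↦3, 1↦0, 2↦3, 3↦1, 4↦3]  zeros at y ∈ {1}
Collecting zeros: affine points = {(1, 0), (2, 2), (3, 2), (4, 1)}.
Total count |C(F_5)_aff| = 4.


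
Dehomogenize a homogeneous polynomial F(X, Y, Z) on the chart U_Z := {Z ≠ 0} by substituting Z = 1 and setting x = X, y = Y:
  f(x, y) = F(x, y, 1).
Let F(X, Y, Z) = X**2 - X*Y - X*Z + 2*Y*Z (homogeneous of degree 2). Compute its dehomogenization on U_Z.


f(x, y) = x**2 - x*y - x + 2*y

On U_Z we set Z = 1. Each monomial c·X^i·Y^j·Z^k in F becomes c·x^i·y^j·1^k = c·x^i·y^j.
Substituting Z = 1: F(X, Y, 1) = x**2 - x*y - x + 2*y.
Note: deg(f) ≤ deg(F) = 2; strict inequality happens when F is divisible by Z (lost terms).


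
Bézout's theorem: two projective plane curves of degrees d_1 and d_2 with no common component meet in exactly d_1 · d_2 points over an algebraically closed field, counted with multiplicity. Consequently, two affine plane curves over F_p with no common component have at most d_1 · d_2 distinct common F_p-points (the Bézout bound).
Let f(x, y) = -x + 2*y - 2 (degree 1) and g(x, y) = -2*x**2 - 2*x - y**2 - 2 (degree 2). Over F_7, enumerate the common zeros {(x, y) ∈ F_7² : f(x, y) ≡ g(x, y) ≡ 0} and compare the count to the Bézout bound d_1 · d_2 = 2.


Common zeros: ∅; count = 0; Bézout bound = 2.

deg(f) = 1, deg(g) = 2, so Bézout bound = 2.
Scan x ∈ F_7. For each x, list the y ∈ F_7 with f(x, y) ≡ 0 and those with g(x, y) ≡ 0 (mod 7); the common zeros in that column are the intersection.
  x = 0: f ≡ 0 at y ∈ {1}; g ≡ 0 at y ∈ ∅; common: ∅.
  x = 1: f ≡ 0 at y ∈ {5}; g ≡ 0 at y ∈ {1, 6}; common: ∅.
  x = 2: f ≡ 0 at y ∈ {2}; g ≡ 0 at y ∈ {0}; common: ∅.
  x = 3: f ≡ 0 at y ∈ {6}; g ≡ 0 at y ∈ {3, 4}; common: ∅.
  x = 4: f ≡ 0 at y ∈ {3}; g ≡ 0 at y ∈ {0}; common: ∅.
  x = 5: f ≡ 0 at y ∈ {0}; g ≡ 0 at y ∈ {1, 6}; common: ∅.
  x = 6: f ≡ 0 at y ∈ {4}; g ≡ 0 at y ∈ ∅; common: ∅.
Collecting: common zeros = ∅, so the count is 0.
Comparison with the Bézout bound: 0 ≤ 2 = deg(f)·deg(g), as expected for curves with no common component (the affine F_7-count falls short of the bound because intersections may lie at infinity, over extension fields, or carry multiplicity).


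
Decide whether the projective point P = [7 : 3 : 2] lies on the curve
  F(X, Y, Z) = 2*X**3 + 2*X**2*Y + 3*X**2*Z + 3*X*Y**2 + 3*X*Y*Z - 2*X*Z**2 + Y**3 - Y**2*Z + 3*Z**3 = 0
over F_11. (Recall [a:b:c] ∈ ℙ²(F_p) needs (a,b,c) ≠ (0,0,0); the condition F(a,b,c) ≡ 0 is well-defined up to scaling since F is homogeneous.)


F(7,3,2) ≡ 4 (mod 11); P is NOT on the curve.

Evaluate F(7, 3, 2) term-by-term (mod 11).
  2*X**3 ↦ 2·343·1·1 = 686
  2*X**2*Y ↦ 2·49·3·1 = 294
  3*X**2*Z ↦ 3·49·1·2 = 294
  3*X*Y**2 ↦ 3·7·9·1 = 189
  3*X*Y*Z ↦ 3·7·3·2 = 126
  -2*X*Z**2 ↦ -2·7·1·4 = -56
  Y**3 ↦ 1·1·27·1 = 27
  -Y**2*Z ↦ -1·1·9·2 = -18
  3*Z**3 ↦ 3·1·1·8 = 24
Sum: F(7, 3, 2) = (686) + (294) + (294) + (189) + (126) + (-56) + (27) + (-18) + (24) = 1566.
Reducing mod 11: 1566 ≡ 4 (mod 11).
Since F(a, b, c) ≡ 4 ≠ 0 (mod 11), P does NOT lie on the curve.
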